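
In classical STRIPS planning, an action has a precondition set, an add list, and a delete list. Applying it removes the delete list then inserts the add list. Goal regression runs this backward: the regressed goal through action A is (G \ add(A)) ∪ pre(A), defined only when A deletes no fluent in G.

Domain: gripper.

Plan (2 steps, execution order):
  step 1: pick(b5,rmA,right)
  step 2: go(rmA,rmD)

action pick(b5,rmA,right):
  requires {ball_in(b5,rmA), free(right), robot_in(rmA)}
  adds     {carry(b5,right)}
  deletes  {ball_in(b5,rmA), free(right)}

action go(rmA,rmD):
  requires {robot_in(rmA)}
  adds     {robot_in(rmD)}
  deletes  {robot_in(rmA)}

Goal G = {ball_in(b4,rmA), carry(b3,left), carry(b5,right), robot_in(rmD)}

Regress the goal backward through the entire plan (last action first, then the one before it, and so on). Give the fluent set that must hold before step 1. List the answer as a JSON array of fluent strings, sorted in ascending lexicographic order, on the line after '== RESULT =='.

Work backward from the goal:
  through step 2 (go(rmA,rmD)): drop {robot_in(rmD)}, keep {ball_in(b4,rmA), carry(b3,left), carry(b5,right)}, require {robot_in(rmA)}
    → {ball_in(b4,rmA), carry(b3,left), carry(b5,right), robot_in(rmA)}
  through step 1 (pick(b5,rmA,right)): drop {carry(b5,right)}, keep {ball_in(b4,rmA), carry(b3,left), robot_in(rmA)}, require {ball_in(b5,rmA), free(right), robot_in(rmA)}
    → {ball_in(b4,rmA), ball_in(b5,rmA), carry(b3,left), free(right), robot_in(rmA)}

== RESULT ==
["ball_in(b4,rmA)", "ball_in(b5,rmA)", "carry(b3,left)", "free(right)", "robot_in(rmA)"]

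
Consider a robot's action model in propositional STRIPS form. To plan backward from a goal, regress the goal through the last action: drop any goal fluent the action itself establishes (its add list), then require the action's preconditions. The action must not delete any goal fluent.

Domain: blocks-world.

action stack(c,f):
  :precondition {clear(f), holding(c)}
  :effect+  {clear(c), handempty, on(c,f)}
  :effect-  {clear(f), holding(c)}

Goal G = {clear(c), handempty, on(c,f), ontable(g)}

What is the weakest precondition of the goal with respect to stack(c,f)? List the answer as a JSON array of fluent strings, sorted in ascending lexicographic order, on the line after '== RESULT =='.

Regress:
  G ∩ del = {}  (empty — regression defined)
  G \ add = {clear(c), handempty, on(c,f), ontable(g)} \ {clear(c), handempty, on(c,f)} = {ontable(g)}
  ∪ pre   = {ontable(g)} ∪ {clear(f), holding(c)}
          = {clear(f), holding(c), ontable(g)}

== RESULT ==
["clear(f)", "holding(c)", "ontable(g)"]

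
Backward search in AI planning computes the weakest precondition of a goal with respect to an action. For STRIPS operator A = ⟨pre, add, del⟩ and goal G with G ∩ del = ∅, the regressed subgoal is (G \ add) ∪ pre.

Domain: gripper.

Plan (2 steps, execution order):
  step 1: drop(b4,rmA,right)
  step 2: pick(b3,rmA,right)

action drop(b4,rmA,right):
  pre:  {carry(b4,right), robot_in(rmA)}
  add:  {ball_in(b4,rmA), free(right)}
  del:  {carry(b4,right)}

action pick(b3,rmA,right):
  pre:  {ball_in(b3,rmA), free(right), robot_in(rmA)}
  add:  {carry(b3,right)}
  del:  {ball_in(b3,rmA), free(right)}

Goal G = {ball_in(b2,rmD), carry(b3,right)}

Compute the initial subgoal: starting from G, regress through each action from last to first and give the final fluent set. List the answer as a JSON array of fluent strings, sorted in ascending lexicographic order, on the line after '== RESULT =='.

Work backward from the goal:
  through step 2 (pick(b3,rmA,right)): drop {carry(b3,right)}, keep {ball_in(b2,rmD)}, require {ball_in(b3,rmA), free(right), robot_in(rmA)}
    → {ball_in(b2,rmD), ball_in(b3,rmA), free(right), robot_in(rmA)}
  through step 1 (drop(b4,rmA,right)): drop {free(right)}, keep {ball_in(b2,rmD), ball_in(b3,rmA), robot_in(rmA)}, require {carry(b4,right), robot_in(rmA)}
    → {ball_in(b2,rmD), ball_in(b3,rmA), carry(b4,right), robot_in(rmA)}

== RESULT ==
["ball_in(b2,rmD)", "ball_in(b3,rmA)", "carry(b4,right)", "robot_in(rmA)"]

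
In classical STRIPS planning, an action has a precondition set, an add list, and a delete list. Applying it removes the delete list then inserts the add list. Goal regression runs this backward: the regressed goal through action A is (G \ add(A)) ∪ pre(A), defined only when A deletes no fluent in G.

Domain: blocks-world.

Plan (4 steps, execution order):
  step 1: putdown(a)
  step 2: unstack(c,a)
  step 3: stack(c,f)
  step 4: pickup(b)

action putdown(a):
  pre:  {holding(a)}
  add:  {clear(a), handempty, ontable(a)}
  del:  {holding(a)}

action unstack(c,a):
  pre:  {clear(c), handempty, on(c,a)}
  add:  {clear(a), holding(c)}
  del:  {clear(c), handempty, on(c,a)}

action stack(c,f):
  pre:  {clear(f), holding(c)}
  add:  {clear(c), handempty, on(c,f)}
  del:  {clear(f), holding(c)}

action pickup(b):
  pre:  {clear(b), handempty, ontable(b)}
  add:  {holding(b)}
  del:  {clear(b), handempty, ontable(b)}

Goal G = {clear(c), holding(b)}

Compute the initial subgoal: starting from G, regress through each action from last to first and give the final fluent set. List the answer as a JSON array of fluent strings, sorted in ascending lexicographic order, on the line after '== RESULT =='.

Work backward from the goal:
  through step 4 (pickup(b)): drop {holding(b)}, keep {clear(c)}, require {clear(b), handempty, ontable(b)}
    → {clear(b), clear(c), handempty, ontable(b)}
  through step 3 (stack(c,f)): drop {clear(c), handempty}, keep {clear(b), ontable(b)}, require {clear(f), holding(c)}
    → {clear(b), clear(f), holding(c), ontable(b)}
  through step 2 (unstack(c,a)): drop {holding(c)}, keep {clear(b), clear(f), ontable(b)}, require {clear(c), handempty, on(c,a)}
    → {clear(b), clear(c), clear(f), handempty, on(c,a), ontable(b)}
  through step 1 (putdown(a)): drop {handempty}, keep {clear(b), clear(c), clear(f), on(c,a), ontable(b)}, require {holding(a)}
    → {clear(b), clear(c), clear(f), holding(a), on(c,a), ontable(b)}

== RESULT ==
["clear(b)", "clear(c)", "clear(f)", "holding(a)", "on(c,a)", "ontable(b)"]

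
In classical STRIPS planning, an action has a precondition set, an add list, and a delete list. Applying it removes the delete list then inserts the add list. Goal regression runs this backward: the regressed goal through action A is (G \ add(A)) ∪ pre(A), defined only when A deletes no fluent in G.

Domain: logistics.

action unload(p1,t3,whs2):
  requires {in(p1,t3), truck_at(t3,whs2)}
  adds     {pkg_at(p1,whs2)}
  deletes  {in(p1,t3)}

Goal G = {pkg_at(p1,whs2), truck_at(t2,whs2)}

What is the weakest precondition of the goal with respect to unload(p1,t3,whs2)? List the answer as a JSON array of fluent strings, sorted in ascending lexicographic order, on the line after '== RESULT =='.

Regress:
  G ∩ del = {}  (empty — regression defined)
  G \ add = {pkg_at(p1,whs2), truck_at(t2,whs2)} \ {pkg_at(p1,whs2)} = {truck_at(t2,whs2)}
  ∪ pre   = {truck_at(t2,whs2)} ∪ {in(p1,t3), truck_at(t3,whs2)}
          = {in(p1,t3), truck_at(t2,whs2), truck_at(t3,whs2)}

== RESULT ==
["in(p1,t3)", "truck_at(t2,whs2)", "truck_at(t3,whs2)"]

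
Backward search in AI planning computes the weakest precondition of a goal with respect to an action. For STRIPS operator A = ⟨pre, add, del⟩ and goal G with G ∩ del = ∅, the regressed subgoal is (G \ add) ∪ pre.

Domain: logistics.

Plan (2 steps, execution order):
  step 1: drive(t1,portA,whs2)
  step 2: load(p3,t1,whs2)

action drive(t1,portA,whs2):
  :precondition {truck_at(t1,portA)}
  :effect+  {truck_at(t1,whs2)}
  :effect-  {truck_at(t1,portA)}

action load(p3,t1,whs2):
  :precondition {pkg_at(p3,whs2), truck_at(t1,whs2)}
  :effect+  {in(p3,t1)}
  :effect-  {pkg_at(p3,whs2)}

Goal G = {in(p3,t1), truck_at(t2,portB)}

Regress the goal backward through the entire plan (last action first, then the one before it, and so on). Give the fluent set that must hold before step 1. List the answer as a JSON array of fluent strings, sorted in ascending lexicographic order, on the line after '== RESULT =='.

Regress step by step:
  through step 2 (load(p3,t1,whs2)): drop {in(p3,t1)}, keep {truck_at(t2,portB)}, require {pkg_at(p3,whs2), truck_at(t1,whs2)}
    → {pkg_at(p3,whs2), truck_at(t1,whs2), truck_at(t2,portB)}
  through step 1 (drive(t1,portA,whs2)): drop {truck_at(t1,whs2)}, keep {pkg_at(p3,whs2), truck_at(t2,portB)}, require {truck_at(t1,portA)}
    → {pkg_at(p3,whs2), truck_at(t1,portA), truck_at(t2,portB)}

== RESULT ==
["pkg_at(p3,whs2)", "truck_at(t1,portA)", "truck_at(t2,portB)"]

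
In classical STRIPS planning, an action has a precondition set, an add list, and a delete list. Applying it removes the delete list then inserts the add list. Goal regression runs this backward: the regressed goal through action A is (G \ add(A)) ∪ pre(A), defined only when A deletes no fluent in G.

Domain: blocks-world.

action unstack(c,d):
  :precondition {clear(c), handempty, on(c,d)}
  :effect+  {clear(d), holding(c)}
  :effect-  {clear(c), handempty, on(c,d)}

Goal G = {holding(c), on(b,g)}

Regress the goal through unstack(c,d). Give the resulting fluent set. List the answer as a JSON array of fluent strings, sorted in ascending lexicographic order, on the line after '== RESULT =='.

Regress:
  G ∩ del = {}  (empty — regression defined)
  G \ add = {holding(c), on(b,g)} \ {clear(d), holding(c)} = {on(b,g)}
  ∪ pre   = {on(b,g)} ∪ {clear(c), handempty, on(c,d)}
          = {clear(c), handempty, on(b,g), on(c,d)}

== RESULT ==
["clear(c)", "handempty", "on(b,g)", "on(c,d)"]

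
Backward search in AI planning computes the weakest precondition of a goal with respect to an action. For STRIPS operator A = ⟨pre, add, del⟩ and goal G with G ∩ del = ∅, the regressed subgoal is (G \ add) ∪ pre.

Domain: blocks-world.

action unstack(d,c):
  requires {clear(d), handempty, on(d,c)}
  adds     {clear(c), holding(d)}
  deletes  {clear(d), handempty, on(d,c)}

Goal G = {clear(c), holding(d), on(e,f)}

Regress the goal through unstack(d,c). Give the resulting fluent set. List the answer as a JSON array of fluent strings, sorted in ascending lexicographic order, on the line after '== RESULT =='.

Regress:
  G ∩ del = {}  (empty — regression defined)
  G \ add = {clear(c), holding(d), on(e,f)} \ {clear(c), holding(d)} = {on(e,f)}
  ∪ pre   = {on(e,f)} ∪ {clear(d), handempty, on(d,c)}
          = {clear(d), handempty, on(d,c), on(e,f)}

== RESULT ==
["clear(d)", "handempty", "on(d,c)", "on(e,f)"]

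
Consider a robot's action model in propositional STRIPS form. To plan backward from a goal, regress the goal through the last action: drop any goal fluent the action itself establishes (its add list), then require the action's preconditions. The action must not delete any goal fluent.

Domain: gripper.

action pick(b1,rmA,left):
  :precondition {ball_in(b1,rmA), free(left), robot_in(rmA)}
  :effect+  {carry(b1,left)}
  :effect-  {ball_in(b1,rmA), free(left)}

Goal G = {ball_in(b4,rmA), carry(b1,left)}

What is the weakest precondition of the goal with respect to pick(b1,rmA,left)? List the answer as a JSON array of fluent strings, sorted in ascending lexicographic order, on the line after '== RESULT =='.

Regress:
  G ∩ del = {}  (empty — regression defined)
  G \ add = {ball_in(b4,rmA), carry(b1,left)} \ {carry(b1,left)} = {ball_in(b4,rmA)}
  ∪ pre   = {ball_in(b4,rmA)} ∪ {ball_in(b1,rmA), free(left), robot_in(rmA)}
          = {ball_in(b1,rmA), ball_in(b4,rmA), free(left), robot_in(rmA)}

== RESULT ==
["ball_in(b1,rmA)", "ball_in(b4,rmA)", "free(left)", "robot_in(rmA)"]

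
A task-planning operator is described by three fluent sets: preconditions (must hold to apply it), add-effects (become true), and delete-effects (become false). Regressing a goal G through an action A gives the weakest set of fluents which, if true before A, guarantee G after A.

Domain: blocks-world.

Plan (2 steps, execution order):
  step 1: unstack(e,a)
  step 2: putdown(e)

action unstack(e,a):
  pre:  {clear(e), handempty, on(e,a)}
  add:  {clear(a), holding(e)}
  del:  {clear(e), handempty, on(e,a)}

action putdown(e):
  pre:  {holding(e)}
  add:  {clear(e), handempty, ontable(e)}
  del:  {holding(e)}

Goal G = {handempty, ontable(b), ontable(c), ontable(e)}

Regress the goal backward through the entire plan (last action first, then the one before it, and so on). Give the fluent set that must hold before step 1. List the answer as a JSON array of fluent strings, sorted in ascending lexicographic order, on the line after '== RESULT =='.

Regress step by step:
  through step 2 (putdown(e)): drop {handempty, ontable(e)}, keep {ontable(b), ontable(c)}, require {holding(e)}
    → {holding(e), ontable(b), ontable(c)}
  through step 1 (unstack(e,a)): drop {holding(e)}, keep {ontable(b), ontable(c)}, require {clear(e), handempty, on(e,a)}
    → {clear(e), handempty, on(e,a), ontable(b), ontable(c)}

== RESULT ==
["clear(e)", "handempty", "on(e,a)", "ontable(b)", "ontable(c)"]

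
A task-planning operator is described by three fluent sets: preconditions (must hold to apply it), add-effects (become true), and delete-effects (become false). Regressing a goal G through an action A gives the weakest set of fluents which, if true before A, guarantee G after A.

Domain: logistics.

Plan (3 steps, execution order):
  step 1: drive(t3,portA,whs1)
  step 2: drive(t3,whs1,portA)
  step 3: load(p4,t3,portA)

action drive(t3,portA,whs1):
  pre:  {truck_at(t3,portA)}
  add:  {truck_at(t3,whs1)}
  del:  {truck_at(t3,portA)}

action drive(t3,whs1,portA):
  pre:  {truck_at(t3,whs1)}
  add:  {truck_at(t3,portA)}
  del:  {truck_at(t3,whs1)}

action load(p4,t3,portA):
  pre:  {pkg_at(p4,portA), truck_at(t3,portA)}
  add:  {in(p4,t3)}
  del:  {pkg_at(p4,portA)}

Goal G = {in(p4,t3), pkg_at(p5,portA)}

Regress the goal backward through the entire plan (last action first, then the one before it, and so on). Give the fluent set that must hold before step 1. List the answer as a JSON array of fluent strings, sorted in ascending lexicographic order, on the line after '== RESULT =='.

Work backward from the goal:
  through step 3 (load(p4,t3,portA)): drop {in(p4,t3)}, keep {pkg_at(p5,portA)}, require {pkg_at(p4,portA), truck_at(t3,portA)}
    → {pkg_at(p4,portA), pkg_at(p5,portA), truck_at(t3,portA)}
  through step 2 (drive(t3,whs1,portA)): drop {truck_at(t3,portA)}, keep {pkg_at(p4,portA), pkg_at(p5,portA)}, require {truck_at(t3,whs1)}
    → {pkg_at(p4,portA), pkg_at(p5,portA), truck_at(t3,whs1)}
  through step 1 (drive(t3,portA,whs1)): drop {truck_at(t3,whs1)}, keep {pkg_at(p4,portA), pkg_at(p5,portA)}, require {truck_at(t3,portA)}
    → {pkg_at(p4,portA), pkg_at(p5,portA), truck_at(t3,portA)}

== RESULT ==
["pkg_at(p4,portA)", "pkg_at(p5,portA)", "truck_at(t3,portA)"]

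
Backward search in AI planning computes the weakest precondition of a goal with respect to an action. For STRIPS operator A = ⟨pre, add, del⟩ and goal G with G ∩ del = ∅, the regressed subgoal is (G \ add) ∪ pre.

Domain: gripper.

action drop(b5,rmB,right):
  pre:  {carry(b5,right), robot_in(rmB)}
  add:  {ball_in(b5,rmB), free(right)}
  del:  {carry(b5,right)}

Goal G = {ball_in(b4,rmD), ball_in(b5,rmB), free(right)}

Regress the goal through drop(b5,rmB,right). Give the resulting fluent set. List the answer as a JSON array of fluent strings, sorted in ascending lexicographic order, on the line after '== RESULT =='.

Compute (G \ add) ∪ pre:
  G ∩ del = {}  (empty — regression defined)
  G \ add = {ball_in(b4,rmD), ball_in(b5,rmB), free(right)} \ {ball_in(b5,rmB), free(right)} = {ball_in(b4,rmD)}
  ∪ pre   = {ball_in(b4,rmD)} ∪ {carry(b5,right), robot_in(rmB)}
          = {ball_in(b4,rmD), carry(b5,right), robot_in(rmB)}

== RESULT ==
["ball_in(b4,rmD)", "carry(b5,right)", "robot_in(rmB)"]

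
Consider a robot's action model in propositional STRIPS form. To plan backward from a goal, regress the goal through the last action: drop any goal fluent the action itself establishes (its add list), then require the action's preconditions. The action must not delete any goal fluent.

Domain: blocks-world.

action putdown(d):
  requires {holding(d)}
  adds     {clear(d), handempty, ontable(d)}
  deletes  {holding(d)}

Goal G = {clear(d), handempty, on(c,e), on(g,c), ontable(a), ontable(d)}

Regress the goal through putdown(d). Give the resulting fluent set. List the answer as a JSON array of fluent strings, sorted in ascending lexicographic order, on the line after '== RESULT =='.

Compute (G \ add) ∪ pre:
  G ∩ del = {}  (empty — regression defined)
  G \ add = {clear(d), handempty, on(c,e), on(g,c), ontable(a), ontable(d)} \ {clear(d), handempty, ontable(d)} = {on(c,e), on(g,c), ontable(a)}
  ∪ pre   = {on(c,e), on(g,c), ontable(a)} ∪ {holding(d)}
          = {holding(d), on(c,e), on(g,c), ontable(a)}

== RESULT ==
["holding(d)", "on(c,e)", "on(g,c)", "ontable(a)"]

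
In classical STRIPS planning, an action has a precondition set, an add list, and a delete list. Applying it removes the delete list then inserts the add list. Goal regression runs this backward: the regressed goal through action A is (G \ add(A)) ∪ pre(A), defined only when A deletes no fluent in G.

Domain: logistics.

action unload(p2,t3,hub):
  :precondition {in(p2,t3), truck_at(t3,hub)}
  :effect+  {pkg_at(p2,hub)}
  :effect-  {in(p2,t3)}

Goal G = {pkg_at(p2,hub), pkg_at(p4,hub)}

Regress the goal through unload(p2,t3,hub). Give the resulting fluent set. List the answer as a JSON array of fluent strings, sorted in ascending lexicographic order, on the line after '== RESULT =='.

Regress:
  G ∩ del = {}  (empty — regression defined)
  G \ add = {pkg_at(p2,hub), pkg_at(p4,hub)} \ {pkg_at(p2,hub)} = {pkg_at(p4,hub)}
  ∪ pre   = {pkg_at(p4,hub)} ∪ {in(p2,t3), truck_at(t3,hub)}
          = {in(p2,t3), pkg_at(p4,hub), truck_at(t3,hub)}

== RESULT ==
["in(p2,t3)", "pkg_at(p4,hub)", "truck_at(t3,hub)"]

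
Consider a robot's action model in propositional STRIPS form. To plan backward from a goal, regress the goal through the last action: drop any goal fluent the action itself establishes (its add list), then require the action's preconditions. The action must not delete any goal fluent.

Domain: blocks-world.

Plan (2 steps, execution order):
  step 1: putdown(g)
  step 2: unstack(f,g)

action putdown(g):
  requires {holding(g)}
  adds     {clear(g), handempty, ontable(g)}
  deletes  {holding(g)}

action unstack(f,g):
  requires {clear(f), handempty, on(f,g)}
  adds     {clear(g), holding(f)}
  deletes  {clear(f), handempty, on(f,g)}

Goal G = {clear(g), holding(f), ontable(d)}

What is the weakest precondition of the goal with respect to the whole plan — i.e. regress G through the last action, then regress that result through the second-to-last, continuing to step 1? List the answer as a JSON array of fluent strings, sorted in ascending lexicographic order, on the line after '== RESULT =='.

Work backward from the goal:
  through step 2 (unstack(f,g)): drop {clear(g), holding(f)}, keep {ontable(d)}, require {clear(f), handempty, on(f,g)}
    → {clear(f), handempty, on(f,g), ontable(d)}
  through step 1 (putdown(g)): drop {handempty}, keep {clear(f), on(f,g), ontable(d)}, require {holding(g)}
    → {clear(f), holding(g), on(f,g), ontable(d)}

== RESULT ==
["clear(f)", "holding(g)", "on(f,g)", "ontable(d)"]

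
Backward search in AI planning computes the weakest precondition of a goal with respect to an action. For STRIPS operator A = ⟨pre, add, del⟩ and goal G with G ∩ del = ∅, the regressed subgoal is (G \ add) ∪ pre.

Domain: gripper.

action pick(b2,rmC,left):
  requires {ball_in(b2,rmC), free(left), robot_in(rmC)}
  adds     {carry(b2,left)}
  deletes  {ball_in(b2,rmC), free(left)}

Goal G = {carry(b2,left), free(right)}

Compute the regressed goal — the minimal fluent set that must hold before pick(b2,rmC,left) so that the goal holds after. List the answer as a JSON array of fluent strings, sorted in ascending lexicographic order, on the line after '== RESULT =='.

Compute (G \ add) ∪ pre:
  G ∩ del = {}  (empty — regression defined)
  G \ add = {carry(b2,left), free(right)} \ {carry(b2,left)} = {free(right)}
  ∪ pre   = {free(right)} ∪ {ball_in(b2,rmC), free(left), robot_in(rmC)}
          = {ball_in(b2,rmC), free(left), free(right), robot_in(rmC)}

== RESULT ==
["ball_in(b2,rmC)", "free(left)", "free(right)", "robot_in(rmC)"]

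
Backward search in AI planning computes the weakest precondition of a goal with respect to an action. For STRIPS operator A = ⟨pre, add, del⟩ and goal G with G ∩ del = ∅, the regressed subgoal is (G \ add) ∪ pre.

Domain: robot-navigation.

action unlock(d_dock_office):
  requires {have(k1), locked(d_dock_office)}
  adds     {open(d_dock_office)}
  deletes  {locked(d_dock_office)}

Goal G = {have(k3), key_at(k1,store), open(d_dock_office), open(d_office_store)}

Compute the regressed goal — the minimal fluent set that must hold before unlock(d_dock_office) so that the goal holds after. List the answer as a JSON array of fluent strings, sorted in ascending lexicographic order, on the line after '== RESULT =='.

Compute (G \ add) ∪ pre:
  G ∩ del = {}  (empty — regression defined)
  G \ add = {have(k3), key_at(k1,store), open(d_dock_office), open(d_office_store)} \ {open(d_dock_office)} = {have(k3), key_at(k1,store), open(d_office_store)}
  ∪ pre   = {have(k3), key_at(k1,store), open(d_office_store)} ∪ {have(k1), locked(d_dock_office)}
          = {have(k1), have(k3), key_at(k1,store), locked(d_dock_office), open(d_office_store)}

== RESULT ==
["have(k1)", "have(k3)", "key_at(k1,store)", "locked(d_dock_office)", "open(d_office_store)"]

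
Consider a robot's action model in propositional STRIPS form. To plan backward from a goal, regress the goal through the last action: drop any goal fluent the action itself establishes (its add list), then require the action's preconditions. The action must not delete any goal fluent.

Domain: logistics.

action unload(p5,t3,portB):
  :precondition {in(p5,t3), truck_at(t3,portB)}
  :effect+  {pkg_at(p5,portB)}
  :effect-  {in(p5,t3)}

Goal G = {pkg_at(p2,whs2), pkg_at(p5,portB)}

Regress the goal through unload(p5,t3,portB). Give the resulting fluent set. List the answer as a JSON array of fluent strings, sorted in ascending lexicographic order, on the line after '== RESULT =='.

Regress:
  G ∩ del = {}  (empty — regression defined)
  G \ add = {pkg_at(p2,whs2), pkg_at(p5,portB)} \ {pkg_at(p5,portB)} = {pkg_at(p2,whs2)}
  ∪ pre   = {pkg_at(p2,whs2)} ∪ {in(p5,t3), truck_at(t3,portB)}
          = {in(p5,t3), pkg_at(p2,whs2), truck_at(t3,portB)}

== RESULT ==
["in(p5,t3)", "pkg_at(p2,whs2)", "truck_at(t3,portB)"]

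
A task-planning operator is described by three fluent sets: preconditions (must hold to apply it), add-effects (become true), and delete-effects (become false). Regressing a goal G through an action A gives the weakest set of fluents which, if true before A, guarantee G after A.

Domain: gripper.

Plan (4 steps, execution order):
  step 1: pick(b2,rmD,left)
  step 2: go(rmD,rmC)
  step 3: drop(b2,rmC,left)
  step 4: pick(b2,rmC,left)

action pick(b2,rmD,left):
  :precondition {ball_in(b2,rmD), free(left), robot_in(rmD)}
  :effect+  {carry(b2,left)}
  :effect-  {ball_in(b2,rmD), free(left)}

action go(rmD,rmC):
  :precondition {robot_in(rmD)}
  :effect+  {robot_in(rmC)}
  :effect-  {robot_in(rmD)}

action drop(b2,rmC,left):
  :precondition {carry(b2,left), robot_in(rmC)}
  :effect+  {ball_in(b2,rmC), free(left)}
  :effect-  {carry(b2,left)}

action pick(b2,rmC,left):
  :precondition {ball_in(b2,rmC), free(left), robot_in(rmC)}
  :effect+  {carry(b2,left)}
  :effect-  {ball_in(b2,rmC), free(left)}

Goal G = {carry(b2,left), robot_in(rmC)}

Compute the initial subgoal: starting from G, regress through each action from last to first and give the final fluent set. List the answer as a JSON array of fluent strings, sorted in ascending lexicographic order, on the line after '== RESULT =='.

Work backward from the goal:
  through step 4 (pick(b2,rmC,left)): drop {carry(b2,left)}, keep {robot_in(rmC)}, require {ball_in(b2,rmC), free(left), robot_in(rmC)}
    → {ball_in(b2,rmC), free(left), robot_in(rmC)}
  through step 3 (drop(b2,rmC,left)): drop {ball_in(b2,rmC), free(left)}, keep {robot_in(rmC)}, require {carry(b2,left), robot_in(rmC)}
    → {carry(b2,left), robot_in(rmC)}
  through step 2 (go(rmD,rmC)): drop {robot_in(rmC)}, keep {carry(b2,left)}, require {robot_in(rmD)}
    → {carry(b2,left), robot_in(rmD)}
  through step 1 (pick(b2,rmD,left)): drop {carry(b2,left)}, keep {robot_in(rmD)}, require {ball_in(b2,rmD), free(left), robot_in(rmD)}
    → {ball_in(b2,rmD), free(left), robot_in(rmD)}

== RESULT ==
["ball_in(b2,rmD)", "free(left)", "robot_in(rmD)"]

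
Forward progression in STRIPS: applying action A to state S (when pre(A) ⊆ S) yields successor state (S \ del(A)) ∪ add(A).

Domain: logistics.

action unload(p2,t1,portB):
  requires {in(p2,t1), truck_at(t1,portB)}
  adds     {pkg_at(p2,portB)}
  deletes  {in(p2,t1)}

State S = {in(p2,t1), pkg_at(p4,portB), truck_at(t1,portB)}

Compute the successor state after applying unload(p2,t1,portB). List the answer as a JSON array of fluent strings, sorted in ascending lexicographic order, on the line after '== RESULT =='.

Compute (S \ del) ∪ add:
  pre ⊆ S: {in(p2,t1), truck_at(t1,portB)} ⊆ S  — applicable
  S \ del = {pkg_at(p4,portB), truck_at(t1,portB)}
  ∪ add   = {pkg_at(p2,portB), pkg_at(p4,portB), truck_at(t1,portB)}

== RESULT ==
["pkg_at(p2,portB)", "pkg_at(p4,portB)", "truck_at(t1,portB)"]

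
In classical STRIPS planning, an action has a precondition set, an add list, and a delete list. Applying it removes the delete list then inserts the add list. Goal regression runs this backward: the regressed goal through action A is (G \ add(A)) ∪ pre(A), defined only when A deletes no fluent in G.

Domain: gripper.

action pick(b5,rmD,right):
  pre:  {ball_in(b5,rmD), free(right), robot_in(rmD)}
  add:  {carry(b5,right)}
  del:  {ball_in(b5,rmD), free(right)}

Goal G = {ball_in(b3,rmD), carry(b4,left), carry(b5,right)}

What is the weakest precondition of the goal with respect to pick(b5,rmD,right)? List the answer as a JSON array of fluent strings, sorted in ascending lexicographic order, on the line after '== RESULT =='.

Compute (G \ add) ∪ pre:
  G ∩ del = {}  (empty — regression defined)
  G \ add = {ball_in(b3,rmD), carry(b4,left), carry(b5,right)} \ {carry(b5,right)} = {ball_in(b3,rmD), carry(b4,left)}
  ∪ pre   = {ball_in(b3,rmD), carry(b4,left)} ∪ {ball_in(b5,rmD), free(right), robot_in(rmD)}
          = {ball_in(b3,rmD), ball_in(b5,rmD), carry(b4,left), free(right), robot_in(rmD)}

== RESULT ==
["ball_in(b3,rmD)", "ball_in(b5,rmD)", "carry(b4,left)", "free(right)", "robot_in(rmD)"]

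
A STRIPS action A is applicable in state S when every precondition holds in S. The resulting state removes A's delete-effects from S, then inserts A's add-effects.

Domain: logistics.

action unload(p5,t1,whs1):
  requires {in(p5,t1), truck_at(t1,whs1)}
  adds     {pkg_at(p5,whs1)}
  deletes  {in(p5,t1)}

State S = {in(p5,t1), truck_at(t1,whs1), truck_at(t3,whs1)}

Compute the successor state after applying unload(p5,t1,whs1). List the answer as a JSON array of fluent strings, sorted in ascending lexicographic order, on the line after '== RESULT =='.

Compute (S \ del) ∪ add:
  pre ⊆ S: {in(p5,t1), truck_at(t1,whs1)} ⊆ S  — applicable
  S \ del = {truck_at(t1,whs1), truck_at(t3,whs1)}
  ∪ add   = {pkg_at(p5,whs1), truck_at(t1,whs1), truck_at(t3,whs1)}

== RESULT ==
["pkg_at(p5,whs1)", "truck_at(t1,whs1)", "truck_at(t3,whs1)"]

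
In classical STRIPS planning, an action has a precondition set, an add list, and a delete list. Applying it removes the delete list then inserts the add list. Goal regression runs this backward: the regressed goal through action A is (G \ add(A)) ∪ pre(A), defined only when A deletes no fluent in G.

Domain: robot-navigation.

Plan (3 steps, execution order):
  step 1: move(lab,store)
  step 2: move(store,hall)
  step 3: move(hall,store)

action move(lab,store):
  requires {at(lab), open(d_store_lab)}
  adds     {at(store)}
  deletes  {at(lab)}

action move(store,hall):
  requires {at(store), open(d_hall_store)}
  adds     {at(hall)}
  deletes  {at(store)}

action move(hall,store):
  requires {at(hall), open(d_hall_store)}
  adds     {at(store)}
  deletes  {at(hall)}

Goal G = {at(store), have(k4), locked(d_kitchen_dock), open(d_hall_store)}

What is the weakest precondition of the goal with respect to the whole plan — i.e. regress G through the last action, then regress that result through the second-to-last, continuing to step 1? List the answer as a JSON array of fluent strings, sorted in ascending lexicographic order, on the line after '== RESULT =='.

Regress step by step:
  through step 3 (move(hall,store)): drop {at(store)}, keep {have(k4), locked(d_kitchen_dock), open(d_hall_store)}, require {at(hall), open(d_hall_store)}
    → {at(hall), have(k4), locked(d_kitchen_dock), open(d_hall_store)}
  through step 2 (move(store,hall)): drop {at(hall)}, keep {have(k4), locked(d_kitchen_dock), open(d_hall_store)}, require {at(store), open(d_hall_store)}
    → {at(store), have(k4), locked(d_kitchen_dock), open(d_hall_store)}
  through step 1 (move(lab,store)): drop {at(store)}, keep {have(k4), locked(d_kitchen_dock), open(d_hall_store)}, require {at(lab), open(d_store_lab)}
    → {at(lab), have(k4), locked(d_kitchen_dock), open(d_hall_store), open(d_store_lab)}

== RESULT ==
["at(lab)", "have(k4)", "locked(d_kitchen_dock)", "open(d_hall_store)", "open(d_store_lab)"]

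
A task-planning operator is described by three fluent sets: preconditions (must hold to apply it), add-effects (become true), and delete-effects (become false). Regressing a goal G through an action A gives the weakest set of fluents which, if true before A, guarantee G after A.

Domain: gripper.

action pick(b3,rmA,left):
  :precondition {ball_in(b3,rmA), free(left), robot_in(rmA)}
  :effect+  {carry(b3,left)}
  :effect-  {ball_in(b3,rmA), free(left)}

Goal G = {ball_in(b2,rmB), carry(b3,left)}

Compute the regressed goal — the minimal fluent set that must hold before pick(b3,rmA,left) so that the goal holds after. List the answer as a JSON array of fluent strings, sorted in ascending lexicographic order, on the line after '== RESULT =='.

Regress:
  G ∩ del = {}  (empty — regression defined)
  G \ add = {ball_in(b2,rmB), carry(b3,left)} \ {carry(b3,left)} = {ball_in(b2,rmB)}
  ∪ pre   = {ball_in(b2,rmB)} ∪ {ball_in(b3,rmA), free(left), robot_in(rmA)}
          = {ball_in(b2,rmB), ball_in(b3,rmA), free(left), robot_in(rmA)}

== RESULT ==
["ball_in(b2,rmB)", "ball_in(b3,rmA)", "free(left)", "robot_in(rmA)"]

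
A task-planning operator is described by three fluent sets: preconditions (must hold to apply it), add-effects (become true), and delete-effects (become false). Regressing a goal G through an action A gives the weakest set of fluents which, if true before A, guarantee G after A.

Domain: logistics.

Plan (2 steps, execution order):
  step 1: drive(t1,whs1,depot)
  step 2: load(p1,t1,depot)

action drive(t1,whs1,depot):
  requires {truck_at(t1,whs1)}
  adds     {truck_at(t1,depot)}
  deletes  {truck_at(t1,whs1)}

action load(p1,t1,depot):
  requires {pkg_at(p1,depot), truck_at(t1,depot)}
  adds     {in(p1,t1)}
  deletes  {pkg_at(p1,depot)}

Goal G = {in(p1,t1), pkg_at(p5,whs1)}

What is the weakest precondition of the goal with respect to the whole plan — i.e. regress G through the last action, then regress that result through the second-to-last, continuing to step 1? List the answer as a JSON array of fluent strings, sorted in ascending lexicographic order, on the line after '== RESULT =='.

Regress step by step:
  through step 2 (load(p1,t1,depot)): drop {in(p1,t1)}, keep {pkg_at(p5,whs1)}, require {pkg_at(p1,depot), truck_at(t1,depot)}
    → {pkg_at(p1,depot), pkg_at(p5,whs1), truck_at(t1,depot)}
  through step 1 (drive(t1,whs1,depot)): drop {truck_at(t1,depot)}, keep {pkg_at(p1,depot), pkg_at(p5,whs1)}, require {truck_at(t1,whs1)}
    → {pkg_at(p1,depot), pkg_at(p5,whs1), truck_at(t1,whs1)}

== RESULT ==
["pkg_at(p1,depot)", "pkg_at(p5,whs1)", "truck_at(t1,whs1)"]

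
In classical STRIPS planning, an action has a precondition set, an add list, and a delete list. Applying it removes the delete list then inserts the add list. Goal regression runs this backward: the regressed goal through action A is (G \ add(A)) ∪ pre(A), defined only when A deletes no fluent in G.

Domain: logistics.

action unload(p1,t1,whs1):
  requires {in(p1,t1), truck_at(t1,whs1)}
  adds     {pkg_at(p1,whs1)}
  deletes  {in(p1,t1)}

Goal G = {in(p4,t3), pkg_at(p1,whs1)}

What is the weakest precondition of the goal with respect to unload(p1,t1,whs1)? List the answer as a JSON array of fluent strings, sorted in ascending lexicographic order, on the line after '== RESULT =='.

Compute (G \ add) ∪ pre:
  G ∩ del = {}  (empty — regression defined)
  G \ add = {in(p4,t3), pkg_at(p1,whs1)} \ {pkg_at(p1,whs1)} = {in(p4,t3)}
  ∪ pre   = {in(p4,t3)} ∪ {in(p1,t1), truck_at(t1,whs1)}
          = {in(p1,t1), in(p4,t3), truck_at(t1,whs1)}

== RESULT ==
["in(p1,t1)", "in(p4,t3)", "truck_at(t1,whs1)"]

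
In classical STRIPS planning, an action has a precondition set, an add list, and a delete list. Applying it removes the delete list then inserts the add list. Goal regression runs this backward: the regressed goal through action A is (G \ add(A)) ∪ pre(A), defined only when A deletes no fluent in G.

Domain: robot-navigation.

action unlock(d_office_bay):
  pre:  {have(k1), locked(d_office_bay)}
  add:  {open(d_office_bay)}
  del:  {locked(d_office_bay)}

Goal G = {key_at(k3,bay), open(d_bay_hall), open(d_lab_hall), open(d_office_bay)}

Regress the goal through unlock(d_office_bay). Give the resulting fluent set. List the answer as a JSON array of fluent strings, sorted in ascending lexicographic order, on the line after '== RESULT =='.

Regress:
  G ∩ del = {}  (empty — regression defined)
  G \ add = {key_at(k3,bay), open(d_bay_hall), open(d_lab_hall), open(d_office_bay)} \ {open(d_office_bay)} = {key_at(k3,bay), open(d_bay_hall), open(d_lab_hall)}
  ∪ pre   = {key_at(k3,bay), open(d_bay_hall), open(d_lab_hall)} ∪ {have(k1), locked(d_office_bay)}
          = {have(k1), key_at(k3,bay), locked(d_office_bay), open(d_bay_hall), open(d_lab_hall)}

== RESULT ==
["have(k1)", "key_at(k3,bay)", "locked(d_office_bay)", "open(d_bay_hall)", "open(d_lab_hall)"]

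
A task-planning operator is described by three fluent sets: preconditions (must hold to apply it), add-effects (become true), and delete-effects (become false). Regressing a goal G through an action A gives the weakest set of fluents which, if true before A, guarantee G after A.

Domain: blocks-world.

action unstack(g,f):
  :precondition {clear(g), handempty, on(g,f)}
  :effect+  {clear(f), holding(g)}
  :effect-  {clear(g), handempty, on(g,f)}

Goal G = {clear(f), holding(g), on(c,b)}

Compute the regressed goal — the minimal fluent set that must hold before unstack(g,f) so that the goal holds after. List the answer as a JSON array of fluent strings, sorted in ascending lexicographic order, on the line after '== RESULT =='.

Regress:
  G ∩ del = {}  (empty — regression defined)
  G \ add = {clear(f), holding(g), on(c,b)} \ {clear(f), holding(g)} = {on(c,b)}
  ∪ pre   = {on(c,b)} ∪ {clear(g), handempty, on(g,f)}
          = {clear(g), handempty, on(c,b), on(g,f)}

== RESULT ==
["clear(g)", "handempty", "on(c,b)", "on(g,f)"]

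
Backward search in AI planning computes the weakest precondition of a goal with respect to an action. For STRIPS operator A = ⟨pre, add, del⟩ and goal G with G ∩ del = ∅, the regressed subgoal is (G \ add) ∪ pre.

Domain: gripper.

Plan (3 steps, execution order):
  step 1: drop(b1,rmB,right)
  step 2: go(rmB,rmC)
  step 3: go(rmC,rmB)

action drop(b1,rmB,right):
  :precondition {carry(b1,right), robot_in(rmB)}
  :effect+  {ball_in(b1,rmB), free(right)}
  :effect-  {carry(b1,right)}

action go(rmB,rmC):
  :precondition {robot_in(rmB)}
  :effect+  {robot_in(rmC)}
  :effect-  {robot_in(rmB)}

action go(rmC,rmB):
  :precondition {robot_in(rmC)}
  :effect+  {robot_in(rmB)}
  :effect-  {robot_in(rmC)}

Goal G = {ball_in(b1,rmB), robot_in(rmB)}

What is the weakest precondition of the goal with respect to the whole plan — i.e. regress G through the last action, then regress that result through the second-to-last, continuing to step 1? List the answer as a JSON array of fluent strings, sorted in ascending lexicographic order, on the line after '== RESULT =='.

Regress step by step:
  through step 3 (go(rmC,rmB)): drop {robot_in(rmB)}, keep {ball_in(b1,rmB)}, require {robot_in(rmC)}
    → {ball_in(b1,rmB), robot_in(rmC)}
  through step 2 (go(rmB,rmC)): drop {robot_in(rmC)}, keep {ball_in(b1,rmB)}, require {robot_in(rmB)}
    → {ball_in(b1,rmB), robot_in(rmB)}
  through step 1 (drop(b1,rmB,right)): drop {ball_in(b1,rmB)}, keep {robot_in(rmB)}, require {carry(b1,right), robot_in(rmB)}
    → {carry(b1,right), robot_in(rmB)}

== RESULT ==
["carry(b1,right)", "robot_in(rmB)"]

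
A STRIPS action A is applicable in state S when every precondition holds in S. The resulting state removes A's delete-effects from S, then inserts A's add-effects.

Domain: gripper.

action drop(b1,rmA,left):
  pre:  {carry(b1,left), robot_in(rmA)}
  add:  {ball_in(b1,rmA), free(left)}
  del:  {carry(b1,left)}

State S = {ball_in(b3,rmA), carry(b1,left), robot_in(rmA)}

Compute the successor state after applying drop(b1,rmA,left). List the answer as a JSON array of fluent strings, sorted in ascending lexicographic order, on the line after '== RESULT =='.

Progress:
  pre ⊆ S: {carry(b1,left), robot_in(rmA)} ⊆ S  — applicable
  S \ del = {ball_in(b3,rmA), robot_in(rmA)}
  ∪ add   = {ball_in(b1,rmA), ball_in(b3,rmA), free(left), robot_in(rmA)}

== RESULT ==
["ball_in(b1,rmA)", "ball_in(b3,rmA)", "free(left)", "robot_in(rmA)"]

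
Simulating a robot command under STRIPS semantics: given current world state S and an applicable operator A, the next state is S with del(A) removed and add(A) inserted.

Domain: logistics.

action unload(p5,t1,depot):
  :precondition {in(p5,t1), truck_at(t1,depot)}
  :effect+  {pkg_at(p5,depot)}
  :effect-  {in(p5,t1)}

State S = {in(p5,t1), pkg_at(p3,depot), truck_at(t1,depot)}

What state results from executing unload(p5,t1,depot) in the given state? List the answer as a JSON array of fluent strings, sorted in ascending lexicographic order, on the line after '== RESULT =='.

Progress:
  pre ⊆ S: {in(p5,t1), truck_at(t1,depot)} ⊆ S  — applicable
  S \ del = {pkg_at(p3,depot), truck_at(t1,depot)}
  ∪ add   = {pkg_at(p3,depot), pkg_at(p5,depot), truck_at(t1,depot)}

== RESULT ==
["pkg_at(p3,depot)", "pkg_at(p5,depot)", "truck_at(t1,depot)"]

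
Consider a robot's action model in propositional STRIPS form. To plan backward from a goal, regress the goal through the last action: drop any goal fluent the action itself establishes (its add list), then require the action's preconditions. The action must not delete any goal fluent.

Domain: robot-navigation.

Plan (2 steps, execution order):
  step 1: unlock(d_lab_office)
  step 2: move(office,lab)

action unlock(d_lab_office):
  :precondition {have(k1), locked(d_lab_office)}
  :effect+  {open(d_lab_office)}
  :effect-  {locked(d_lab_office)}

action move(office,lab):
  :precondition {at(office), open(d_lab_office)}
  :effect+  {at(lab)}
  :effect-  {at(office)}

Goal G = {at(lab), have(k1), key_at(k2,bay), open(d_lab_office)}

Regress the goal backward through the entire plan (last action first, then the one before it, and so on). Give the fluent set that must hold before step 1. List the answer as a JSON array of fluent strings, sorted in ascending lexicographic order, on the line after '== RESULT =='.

Regress step by step:
  through step 2 (move(office,lab)): drop {at(lab)}, keep {have(k1), key_at(k2,bay), open(d_lab_office)}, require {at(office), open(d_lab_office)}
    → {at(office), have(k1), key_at(k2,bay), open(d_lab_office)}
  through step 1 (unlock(d_lab_office)): drop {open(d_lab_office)}, keep {at(office), have(k1), key_at(k2,bay)}, require {have(k1), locked(d_lab_office)}
    → {at(office), have(k1), key_at(k2,bay), locked(d_lab_office)}

== RESULT ==
["at(office)", "have(k1)", "key_at(k2,bay)", "locked(d_lab_office)"]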